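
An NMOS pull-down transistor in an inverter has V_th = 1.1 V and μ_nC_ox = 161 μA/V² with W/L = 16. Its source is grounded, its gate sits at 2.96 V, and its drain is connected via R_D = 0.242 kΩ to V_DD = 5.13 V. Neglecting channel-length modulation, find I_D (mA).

I_D = 4.46 mA

V_GS = V_G = 2.96 V, so V_ov = 2.96 − 1.1 = 1.86 V.
k_n = μ_nC_ox · (W/L) = 2.576 mA/V².
Assume saturation: I_D = ½ k_n V_ov² = 0.5 × 2.576 × 1.86² = 4.46 mA, giving V_DS = V_DD − I_D R_D = 5.13 − 4.46 × 0.242 = 4.05 V.
V_DS = 4.05 V ≥ V_ov = 1.86 V, confirming saturation.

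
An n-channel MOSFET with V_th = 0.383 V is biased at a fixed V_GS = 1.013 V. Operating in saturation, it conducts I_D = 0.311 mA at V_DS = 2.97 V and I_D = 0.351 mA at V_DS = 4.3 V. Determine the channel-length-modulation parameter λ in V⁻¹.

λ = 0.136 V⁻¹

With V_GS fixed, I_D ∝ (1 + λ V_DS) in saturation, so I_D2/I_D1 = (1 + λ V_DS2)/(1 + λ V_DS1).
0.351/0.311 = 1.129 = (1 + 4.3 λ)/(1 + 2.97 λ).
Solving: λ (I_D1 V_DS2 − I_D2 V_DS1) = I_D2 − I_D1, so λ = (0.351 − 0.311) / (0.311 × 4.3 − 0.351 × 2.97) = 0.04 / 0.295 = 0.136 V⁻¹.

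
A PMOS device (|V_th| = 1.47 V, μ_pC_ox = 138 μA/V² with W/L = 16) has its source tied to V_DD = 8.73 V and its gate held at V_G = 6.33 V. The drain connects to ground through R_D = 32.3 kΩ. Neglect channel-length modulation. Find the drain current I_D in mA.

I_D = 0.266 mA

V_SG = V_DD − V_G = 8.73 − 6.33 = 2.4 V, so V_ov = 2.4 − 1.47 = 0.93 V.
k_p = μ_pC_ox · (W/L) = 2.208 mA/V².
Assume saturation: I_D = ½ k_p V_ov² = 0.5 × 2.208 × 0.93² = 0.955 mA, giving V_SD = V_DD − I_D R_D = 8.73 − 0.955 × 32.3 = -22.1 V.
But -22.1 V < V_ov = 0.93 V, so the device is actually in triode.
In triode I_D = k_p[V_ov V_SD − ½ V_SD²] and I_D = (V_DD − V_SD)/R_D. Equating: 35.7 V_SD² − 67.33 V_SD + 8.73 = 0, giving V_SD = 0.14 V (the root below V_ov).
I_D = (8.73 − 0.14) / 32.3 = 0.266 mA.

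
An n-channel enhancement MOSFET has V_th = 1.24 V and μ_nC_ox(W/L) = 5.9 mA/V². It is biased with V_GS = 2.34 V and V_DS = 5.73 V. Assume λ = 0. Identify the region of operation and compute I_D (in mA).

Saturation; I_D = 3.57 mA

V_ov = V_GS − V_th = 2.34 − 1.24 = 1.1 V.
Since V_DS = 5.73 V ≥ V_ov = 1.1 V, the device is in saturation.
I_D = ½ k_n V_ov² = 0.5 × 5.9 × 1.1² = 3.57 mA.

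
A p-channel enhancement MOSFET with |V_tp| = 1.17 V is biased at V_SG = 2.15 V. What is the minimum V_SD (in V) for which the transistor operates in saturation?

The boundary between triode and saturation is V_SD = V_SG − |V_tp| = V_ov.
V_ov = 2.15 − 1.17 = 0.98 V.

V_SD,sat = 0.980 V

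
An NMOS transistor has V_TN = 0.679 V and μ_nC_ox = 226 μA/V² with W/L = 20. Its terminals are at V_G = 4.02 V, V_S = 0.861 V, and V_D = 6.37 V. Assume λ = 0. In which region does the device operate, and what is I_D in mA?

V_GS = V_G − V_S = 4.02 − 0.861 = 3.16 V; V_DS = V_D − V_S = 6.37 − 0.861 = 5.51 V.
k_n = μ_nC_ox · (W/L) = 4.52 mA/V².
V_ov = V_GS − V_TN = 3.16 − 0.679 = 2.48 V.
Since V_DS = 5.51 V ≥ V_ov = 2.48 V, the device is in saturation.
I_D = ½ k_n V_ov² = 0.5 × 4.52 × 2.48² = 13.9 mA.

Saturation; I_D = 13.9 mA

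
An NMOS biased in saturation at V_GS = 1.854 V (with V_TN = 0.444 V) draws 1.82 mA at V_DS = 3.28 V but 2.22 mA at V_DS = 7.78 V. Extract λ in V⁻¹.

With V_GS fixed, I_D ∝ (1 + λ V_DS) in saturation, so I_D2/I_D1 = (1 + λ V_DS2)/(1 + λ V_DS1).
2.22/1.82 = 1.22 = (1 + 7.78 λ)/(1 + 3.28 λ).
Solving: λ (I_D1 V_DS2 − I_D2 V_DS1) = I_D2 − I_D1, so λ = (2.22 − 1.82) / (1.82 × 7.78 − 2.22 × 3.28) = 0.4 / 6.88 = 0.0582 V⁻¹.

λ = 0.0582 V⁻¹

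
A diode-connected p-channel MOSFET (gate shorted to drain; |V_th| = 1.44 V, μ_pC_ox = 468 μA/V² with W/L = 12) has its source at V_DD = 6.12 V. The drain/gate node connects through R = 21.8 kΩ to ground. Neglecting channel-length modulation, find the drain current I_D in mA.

With gate tied to drain, V_SG = V_SD ≥ V_SG − |V_th|, so the device is in saturation.
k_p = μ_pC_ox · (W/L) = 5.616 mA/V².
KCL at the drain: ½ k_p (V_SG − |V_th|)² = (V_DD − V_SG)/R.
Let x = V_SG − 1.44. Then 61.2 x² + x − 4.68 = 0, giving x = 0.268 V (positive root), so V_SG = 1.71 V.
I_D = (V_DD − V_SG)/R = (6.12 − 1.71) / 21.8 = 0.202 mA.

I_D = 0.202 mA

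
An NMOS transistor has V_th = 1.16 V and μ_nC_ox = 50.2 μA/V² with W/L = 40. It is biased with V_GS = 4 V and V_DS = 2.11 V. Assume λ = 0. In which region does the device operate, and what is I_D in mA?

Triode; I_D = 7.56 mA

k_n = μ_nC_ox · (W/L) = 2.008 mA/V².
V_ov = V_GS − V_th = 4 − 1.16 = 2.84 V.
Since V_DS = 2.11 V < V_ov = 2.84 V, the device is in the triode region.
I_D = k_n [V_ov · V_DS − ½ V_DS²] = 2.008 × [2.84 × 2.11 − 0.5 × 2.11²] = 7.56 mA.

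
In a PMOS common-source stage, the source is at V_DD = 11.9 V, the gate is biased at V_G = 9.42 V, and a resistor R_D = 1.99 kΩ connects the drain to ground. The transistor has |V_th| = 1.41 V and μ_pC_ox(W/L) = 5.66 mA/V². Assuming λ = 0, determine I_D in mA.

V_SG = V_DD − V_G = 11.9 − 9.42 = 2.48 V, so V_ov = 2.48 − 1.41 = 1.07 V.
Assume saturation: I_D = ½ k_p V_ov² = 0.5 × 5.66 × 1.07² = 3.24 mA, giving V_SD = V_DD − I_D R_D = 11.9 − 3.24 × 1.99 = 5.45 V.
V_SD = 5.45 V ≥ V_ov = 1.07 V, confirming saturation.

I_D = 3.24 mA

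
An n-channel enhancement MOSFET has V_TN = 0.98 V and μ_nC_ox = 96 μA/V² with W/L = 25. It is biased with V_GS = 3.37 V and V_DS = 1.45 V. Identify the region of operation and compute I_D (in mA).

Triode; I_D = 5.79 mA

k_n = μ_nC_ox · (W/L) = 2.4 mA/V².
V_ov = V_GS − V_TN = 3.37 − 0.98 = 2.39 V.
Since V_DS = 1.45 V < V_ov = 2.39 V, the device is in the triode region.
I_D = k_n [V_ov · V_DS − ½ V_DS²] = 2.4 × [2.39 × 1.45 − 0.5 × 1.45²] = 5.79 mA.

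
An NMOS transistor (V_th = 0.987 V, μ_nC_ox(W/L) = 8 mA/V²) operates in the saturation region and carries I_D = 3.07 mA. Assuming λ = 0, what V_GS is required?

In saturation I_D = ½ k_n (V_GS − V_th)², so V_GS − V_th = √(2 I_D / k_n) = √(2 × 3.07 / 8) = 0.876 V.
V_GS = 0.987 + 0.876 = 1.86 V.

V_GS = 1.86 V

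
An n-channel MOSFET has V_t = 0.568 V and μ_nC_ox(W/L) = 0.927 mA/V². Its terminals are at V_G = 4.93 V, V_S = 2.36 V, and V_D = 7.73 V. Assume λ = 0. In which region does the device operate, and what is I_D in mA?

Saturation; I_D = 1.86 mA

V_GS = V_G − V_S = 4.93 − 2.36 = 2.57 V; V_DS = V_D − V_S = 7.73 − 2.36 = 5.37 V.
V_ov = V_GS − V_t = 2.57 − 0.568 = 2 V.
Since V_DS = 5.37 V ≥ V_ov = 2 V, the device is in saturation.
I_D = ½ k_n V_ov² = 0.5 × 0.927 × 2² = 1.86 mA.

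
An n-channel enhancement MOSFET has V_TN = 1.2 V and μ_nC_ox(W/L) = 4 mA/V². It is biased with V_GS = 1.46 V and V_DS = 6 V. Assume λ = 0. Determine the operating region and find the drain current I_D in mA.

V_ov = V_GS − V_TN = 1.46 − 1.2 = 0.26 V.
Since V_DS = 6 V ≥ V_ov = 0.26 V, the device is in saturation.
I_D = ½ k_n V_ov² = 0.5 × 4 × 0.26² = 0.135 mA.

Saturation; I_D = 0.135 mA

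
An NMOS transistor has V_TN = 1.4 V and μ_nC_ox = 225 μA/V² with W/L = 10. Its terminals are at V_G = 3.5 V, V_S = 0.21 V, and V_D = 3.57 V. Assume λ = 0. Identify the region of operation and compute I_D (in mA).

Saturation; I_D = 4.02 mA

V_GS = V_G − V_S = 3.5 − 0.21 = 3.29 V; V_DS = V_D − V_S = 3.57 − 0.21 = 3.36 V.
k_n = μ_nC_ox · (W/L) = 2.25 mA/V².
V_ov = V_GS − V_TN = 3.29 − 1.4 = 1.89 V.
Since V_DS = 3.36 V ≥ V_ov = 1.89 V, the device is in saturation.
I_D = ½ k_n V_ov² = 0.5 × 2.25 × 1.89² = 4.02 mA.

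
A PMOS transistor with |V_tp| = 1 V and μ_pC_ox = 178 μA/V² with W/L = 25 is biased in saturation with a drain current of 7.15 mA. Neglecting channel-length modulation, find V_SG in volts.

k_p = μ_pC_ox · (W/L) = 4.45 mA/V².
In saturation I_D = ½ k_p (V_SG − |V_tp|)², so V_SG − |V_tp| = √(2 I_D / k_p) = √(2 × 7.15 / 4.45) = 1.79 V.
V_SG = 1 + 1.79 = 2.79 V.

V_SG = 2.79 V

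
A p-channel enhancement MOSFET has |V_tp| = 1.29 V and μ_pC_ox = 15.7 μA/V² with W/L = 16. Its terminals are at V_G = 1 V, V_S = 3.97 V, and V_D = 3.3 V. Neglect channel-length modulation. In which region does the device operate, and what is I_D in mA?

Triode; I_D = 0.226 mA

V_SG = V_S − V_G = 3.97 − 1 = 2.97 V; V_SD = V_S − V_D = 3.97 − 3.3 = 0.67 V.
k_p = μ_pC_ox · (W/L) = 0.2512 mA/V².
V_ov = V_SG − |V_tp| = 2.97 − 1.29 = 1.68 V.
Since V_SD = 0.67 V < V_ov = 1.68 V, the device is in the triode region.
I_D = k_p [V_ov · V_SD − ½ V_SD²] = 0.2512 × [1.68 × 0.67 − 0.5 × 0.67²] = 0.226 mA.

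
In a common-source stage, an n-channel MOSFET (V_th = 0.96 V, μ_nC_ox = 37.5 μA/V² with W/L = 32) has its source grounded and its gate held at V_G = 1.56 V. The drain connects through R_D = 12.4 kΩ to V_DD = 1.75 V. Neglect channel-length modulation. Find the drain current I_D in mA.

V_GS = V_G = 1.56 V, so V_ov = 1.56 − 0.96 = 0.6 V.
k_n = μ_nC_ox · (W/L) = 1.2 mA/V².
Assume saturation: I_D = ½ k_n V_ov² = 0.5 × 1.2 × 0.6² = 0.216 mA, giving V_DS = V_DD − I_D R_D = 1.75 − 0.216 × 12.4 = -0.928 V.
But -0.928 V < V_ov = 0.6 V, so the device is actually in triode.
In triode I_D = k_n[V_ov V_DS − ½ V_DS²] and I_D = (V_DD − V_DS)/R_D. Equating: 7.44 V_DS² − 9.928 V_DS + 1.75 = 0, giving V_DS = 0.209 V (the root below V_ov).
I_D = (1.75 − 0.209) / 12.4 = 0.124 mA.

I_D = 0.124 mA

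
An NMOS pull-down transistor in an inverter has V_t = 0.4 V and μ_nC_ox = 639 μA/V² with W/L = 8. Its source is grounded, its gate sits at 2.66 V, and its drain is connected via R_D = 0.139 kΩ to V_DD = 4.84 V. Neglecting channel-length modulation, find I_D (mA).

V_GS = V_G = 2.66 V, so V_ov = 2.66 − 0.4 = 2.26 V.
k_n = μ_nC_ox · (W/L) = 5.112 mA/V².
Assume saturation: I_D = ½ k_n V_ov² = 0.5 × 5.112 × 2.26² = 13.1 mA, giving V_DS = V_DD − I_D R_D = 4.84 − 13.1 × 0.139 = 3.03 V.
V_DS = 3.03 V ≥ V_ov = 2.26 V, confirming saturation.

I_D = 13.1 mA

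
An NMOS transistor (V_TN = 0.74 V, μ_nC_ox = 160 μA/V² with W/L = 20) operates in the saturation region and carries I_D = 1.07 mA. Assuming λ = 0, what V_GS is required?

k_n = μ_nC_ox · (W/L) = 3.2 mA/V².
In saturation I_D = ½ k_n (V_GS − V_TN)², so V_GS − V_TN = √(2 I_D / k_n) = √(2 × 1.07 / 3.2) = 0.818 V.
V_GS = 0.74 + 0.818 = 1.56 V.

V_GS = 1.56 V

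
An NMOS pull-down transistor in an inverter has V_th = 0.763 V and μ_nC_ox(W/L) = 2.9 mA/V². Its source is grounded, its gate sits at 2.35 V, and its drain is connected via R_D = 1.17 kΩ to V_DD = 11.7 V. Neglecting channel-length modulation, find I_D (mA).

V_GS = V_G = 2.35 V, so V_ov = 2.35 − 0.763 = 1.59 V.
Assume saturation: I_D = ½ k_n V_ov² = 0.5 × 2.9 × 1.59² = 3.65 mA, giving V_DS = V_DD − I_D R_D = 11.7 − 3.65 × 1.17 = 7.43 V.
V_DS = 7.43 V ≥ V_ov = 1.59 V, confirming saturation.

I_D = 3.65 mA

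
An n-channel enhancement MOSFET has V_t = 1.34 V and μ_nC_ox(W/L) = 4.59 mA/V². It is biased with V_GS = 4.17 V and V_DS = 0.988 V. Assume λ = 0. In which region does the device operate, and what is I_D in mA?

Triode; I_D = 10.6 mA

V_ov = V_GS − V_t = 4.17 − 1.34 = 2.83 V.
Since V_DS = 0.988 V < V_ov = 2.83 V, the device is in the triode region.
I_D = k_n [V_ov · V_DS − ½ V_DS²] = 4.59 × [2.83 × 0.988 − 0.5 × 0.988²] = 10.6 mA.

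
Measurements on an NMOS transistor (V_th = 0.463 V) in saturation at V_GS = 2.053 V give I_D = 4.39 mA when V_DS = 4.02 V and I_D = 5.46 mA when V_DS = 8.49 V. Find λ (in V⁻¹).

With V_GS fixed, I_D ∝ (1 + λ V_DS) in saturation, so I_D2/I_D1 = (1 + λ V_DS2)/(1 + λ V_DS1).
5.46/4.39 = 1.244 = (1 + 8.49 λ)/(1 + 4.02 λ).
Solving: λ (I_D1 V_DS2 − I_D2 V_DS1) = I_D2 − I_D1, so λ = (5.46 − 4.39) / (4.39 × 8.49 − 5.46 × 4.02) = 1.07 / 15.3 = 0.0698 V⁻¹.

λ = 0.0698 V⁻¹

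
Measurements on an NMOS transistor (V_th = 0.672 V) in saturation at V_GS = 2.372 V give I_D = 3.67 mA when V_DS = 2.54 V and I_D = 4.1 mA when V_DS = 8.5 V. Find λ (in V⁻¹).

λ = 0.0207 V⁻¹

With V_GS fixed, I_D ∝ (1 + λ V_DS) in saturation, so I_D2/I_D1 = (1 + λ V_DS2)/(1 + λ V_DS1).
4.1/3.67 = 1.117 = (1 + 8.5 λ)/(1 + 2.54 λ).
Solving: λ (I_D1 V_DS2 − I_D2 V_DS1) = I_D2 − I_D1, so λ = (4.1 − 3.67) / (3.67 × 8.5 − 4.1 × 2.54) = 0.43 / 20.8 = 0.0207 V⁻¹.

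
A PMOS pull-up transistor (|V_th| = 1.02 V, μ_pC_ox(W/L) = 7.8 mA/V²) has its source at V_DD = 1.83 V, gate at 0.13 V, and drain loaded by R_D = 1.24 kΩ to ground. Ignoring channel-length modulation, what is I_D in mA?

V_SG = V_DD − V_G = 1.83 − 0.13 = 1.7 V, so V_ov = 1.7 − 1.02 = 0.68 V.
Assume saturation: I_D = ½ k_p V_ov² = 0.5 × 7.8 × 0.68² = 1.8 mA, giving V_SD = V_DD − I_D R_D = 1.83 − 1.8 × 1.24 = -0.406 V.
But -0.406 V < V_ov = 0.68 V, so the device is actually in triode.
In triode I_D = k_p[V_ov V_SD − ½ V_SD²] and I_D = (V_DD − V_SD)/R_D. Equating: 4.84 V_SD² − 7.577 V_SD + 1.83 = 0, giving V_SD = 0.298 V (the root below V_ov).
I_D = (1.83 − 0.298) / 1.24 = 1.24 mA.

I_D = 1.24 mA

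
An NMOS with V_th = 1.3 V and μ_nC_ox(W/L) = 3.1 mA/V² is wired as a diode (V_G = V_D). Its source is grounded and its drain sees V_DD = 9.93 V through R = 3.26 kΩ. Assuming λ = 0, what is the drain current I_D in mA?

With gate tied to drain, V_GS = V_DS ≥ V_GS − V_th, so the device is in saturation.
KCL at the drain: ½ k_n (V_GS − V_th)² = (V_DD − V_GS)/R.
Let x = V_GS − 1.3. Then 5.05 x² + x − 8.63 = 0, giving x = 1.21 V (positive root), so V_GS = 2.51 V.
I_D = (V_DD − V_GS)/R = (9.93 − 2.51) / 3.26 = 2.28 mA.

I_D = 2.28 mA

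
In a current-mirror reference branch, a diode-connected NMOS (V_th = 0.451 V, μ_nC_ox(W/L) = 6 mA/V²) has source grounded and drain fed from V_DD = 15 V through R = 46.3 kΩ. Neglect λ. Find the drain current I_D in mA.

I_D = 0.307 mA

With gate tied to drain, V_GS = V_DS ≥ V_GS − V_th, so the device is in saturation.
KCL at the drain: ½ k_n (V_GS − V_th)² = (V_DD − V_GS)/R.
Let x = V_GS − 0.451. Then 139 x² + x − 14.55 = 0, giving x = 0.32 V (positive root), so V_GS = 0.771 V.
I_D = (V_DD − V_GS)/R = (15 − 0.771) / 46.3 = 0.307 mA.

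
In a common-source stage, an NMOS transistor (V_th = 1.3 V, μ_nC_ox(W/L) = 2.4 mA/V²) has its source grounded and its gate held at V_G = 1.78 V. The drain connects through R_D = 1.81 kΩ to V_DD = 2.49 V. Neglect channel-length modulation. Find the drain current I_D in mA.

V_GS = V_G = 1.78 V, so V_ov = 1.78 − 1.3 = 0.48 V.
Assume saturation: I_D = ½ k_n V_ov² = 0.5 × 2.4 × 0.48² = 0.276 mA, giving V_DS = V_DD − I_D R_D = 2.49 − 0.276 × 1.81 = 1.99 V.
V_DS = 1.99 V ≥ V_ov = 0.48 V, confirming saturation.

I_D = 0.276 mA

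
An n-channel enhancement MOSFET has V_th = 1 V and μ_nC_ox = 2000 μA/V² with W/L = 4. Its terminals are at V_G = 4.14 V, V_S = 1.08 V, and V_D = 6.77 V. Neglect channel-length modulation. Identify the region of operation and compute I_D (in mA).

V_GS = V_G − V_S = 4.14 − 1.08 = 3.06 V; V_DS = V_D − V_S = 6.77 − 1.08 = 5.69 V.
k_n = μ_nC_ox · (W/L) = 8 mA/V².
V_ov = V_GS − V_th = 3.06 − 1 = 2.06 V.
Since V_DS = 5.69 V ≥ V_ov = 2.06 V, the device is in saturation.
I_D = ½ k_n V_ov² = 0.5 × 8 × 2.06² = 17 mA.

Saturation; I_D = 17.0 mA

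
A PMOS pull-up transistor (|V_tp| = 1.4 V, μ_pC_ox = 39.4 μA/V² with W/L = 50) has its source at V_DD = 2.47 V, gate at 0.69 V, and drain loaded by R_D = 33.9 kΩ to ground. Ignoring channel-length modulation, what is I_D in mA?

V_SG = V_DD − V_G = 2.47 − 0.69 = 1.78 V, so V_ov = 1.78 − 1.4 = 0.38 V.
k_p = μ_pC_ox · (W/L) = 1.97 mA/V².
Assume saturation: I_D = ½ k_p V_ov² = 0.5 × 1.97 × 0.38² = 0.142 mA, giving V_SD = V_DD − I_D R_D = 2.47 − 0.142 × 33.9 = -2.35 V.
But -2.35 V < V_ov = 0.38 V, so the device is actually in triode.
In triode I_D = k_p[V_ov V_SD − ½ V_SD²] and I_D = (V_DD − V_SD)/R_D. Equating: 33.4 V_SD² − 26.38 V_SD + 2.47 = 0, giving V_SD = 0.109 V (the root below V_ov).
I_D = (2.47 − 0.109) / 33.9 = 0.0697 mA.

I_D = 0.0697 mA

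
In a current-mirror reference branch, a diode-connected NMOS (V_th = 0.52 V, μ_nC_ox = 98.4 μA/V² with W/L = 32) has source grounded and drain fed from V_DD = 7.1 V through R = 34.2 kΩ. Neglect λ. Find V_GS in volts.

V_GS = 0.860 V

With gate tied to drain, V_GS = V_DS ≥ V_GS − V_th, so the device is in saturation.
k_n = μ_nC_ox · (W/L) = 3.149 mA/V².
KCL at the drain: ½ k_n (V_GS − V_th)² = (V_DD − V_GS)/R.
Let x = V_GS − 0.52. Then 53.8 x² + x − 6.58 = 0, giving x = 0.34 V (positive root), so V_GS = 0.86 V.
I_D = (V_DD − V_GS)/R = (7.1 − 0.86) / 34.2 = 0.182 mA.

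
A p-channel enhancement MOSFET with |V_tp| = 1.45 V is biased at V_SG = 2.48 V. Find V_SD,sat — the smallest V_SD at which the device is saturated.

V_SD,sat = 1.03 V

The boundary between triode and saturation is V_SD = V_SG − |V_tp| = V_ov.
V_ov = 2.48 − 1.45 = 1.03 V.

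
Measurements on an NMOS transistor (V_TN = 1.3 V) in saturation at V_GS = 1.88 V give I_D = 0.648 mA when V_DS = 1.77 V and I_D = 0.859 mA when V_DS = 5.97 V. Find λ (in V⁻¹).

With V_GS fixed, I_D ∝ (1 + λ V_DS) in saturation, so I_D2/I_D1 = (1 + λ V_DS2)/(1 + λ V_DS1).
0.859/0.648 = 1.326 = (1 + 5.97 λ)/(1 + 1.77 λ).
Solving: λ (I_D1 V_DS2 − I_D2 V_DS1) = I_D2 − I_D1, so λ = (0.859 − 0.648) / (0.648 × 5.97 − 0.859 × 1.77) = 0.211 / 2.35 = 0.0899 V⁻¹.

λ = 0.0899 V⁻¹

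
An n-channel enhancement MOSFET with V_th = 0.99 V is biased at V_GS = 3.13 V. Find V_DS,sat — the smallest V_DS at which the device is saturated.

The boundary between triode and saturation is V_DS = V_GS − V_th = V_ov.
V_ov = 3.13 − 0.99 = 2.14 V.

V_DS,sat = 2.14 V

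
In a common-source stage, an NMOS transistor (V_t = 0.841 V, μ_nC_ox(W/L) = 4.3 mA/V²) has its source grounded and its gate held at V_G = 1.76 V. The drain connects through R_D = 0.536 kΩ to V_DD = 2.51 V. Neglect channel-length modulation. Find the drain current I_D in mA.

V_GS = V_G = 1.76 V, so V_ov = 1.76 − 0.841 = 0.919 V.
Assume saturation: I_D = ½ k_n V_ov² = 0.5 × 4.3 × 0.919² = 1.82 mA, giving V_DS = V_DD − I_D R_D = 2.51 − 1.82 × 0.536 = 1.54 V.
V_DS = 1.54 V ≥ V_ov = 0.919 V, confirming saturation.

I_D = 1.82 mA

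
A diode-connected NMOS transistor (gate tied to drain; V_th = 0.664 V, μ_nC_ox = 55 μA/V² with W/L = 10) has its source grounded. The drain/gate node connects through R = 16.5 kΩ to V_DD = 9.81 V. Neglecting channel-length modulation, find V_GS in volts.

With gate tied to drain, V_GS = V_DS ≥ V_GS − V_th, so the device is in saturation.
k_n = μ_nC_ox · (W/L) = 0.55 mA/V².
KCL at the drain: ½ k_n (V_GS − V_th)² = (V_DD − V_GS)/R.
Let x = V_GS − 0.664. Then 4.54 x² + x − 9.146 = 0, giving x = 1.31 V (positive root), so V_GS = 1.98 V.
I_D = (V_DD − V_GS)/R = (9.81 − 1.98) / 16.5 = 0.475 mA.

V_GS = 1.98 V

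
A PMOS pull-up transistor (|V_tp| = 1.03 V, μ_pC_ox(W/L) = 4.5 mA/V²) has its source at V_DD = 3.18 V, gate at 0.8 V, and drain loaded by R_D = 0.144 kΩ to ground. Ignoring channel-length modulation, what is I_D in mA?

I_D = 4.10 mA

V_SG = V_DD − V_G = 3.18 − 0.8 = 2.38 V, so V_ov = 2.38 − 1.03 = 1.35 V.
Assume saturation: I_D = ½ k_p V_ov² = 0.5 × 4.5 × 1.35² = 4.1 mA, giving V_SD = V_DD − I_D R_D = 3.18 − 4.1 × 0.144 = 2.59 V.
V_SD = 2.59 V ≥ V_ov = 1.35 V, confirming saturation.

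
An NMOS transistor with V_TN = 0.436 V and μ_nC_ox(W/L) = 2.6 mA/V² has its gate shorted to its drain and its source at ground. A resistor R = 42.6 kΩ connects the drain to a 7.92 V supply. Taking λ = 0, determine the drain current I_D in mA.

With gate tied to drain, V_GS = V_DS ≥ V_GS − V_TN, so the device is in saturation.
KCL at the drain: ½ k_n (V_GS − V_TN)² = (V_DD − V_GS)/R.
Let x = V_GS − 0.436. Then 55.4 x² + x − 7.484 = 0, giving x = 0.359 V (positive root), so V_GS = 0.795 V.
I_D = (V_DD − V_GS)/R = (7.92 − 0.795) / 42.6 = 0.167 mA.

I_D = 0.167 mA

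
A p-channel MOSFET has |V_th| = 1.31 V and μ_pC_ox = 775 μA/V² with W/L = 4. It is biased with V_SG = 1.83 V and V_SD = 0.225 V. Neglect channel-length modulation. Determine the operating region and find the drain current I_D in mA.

Triode; I_D = 0.284 mA

k_p = μ_pC_ox · (W/L) = 3.1 mA/V².
V_ov = V_SG − |V_th| = 1.83 − 1.31 = 0.52 V.
Since V_SD = 0.225 V < V_ov = 0.52 V, the device is in the triode region.
I_D = k_p [V_ov · V_SD − ½ V_SD²] = 3.1 × [0.52 × 0.225 − 0.5 × 0.225²] = 0.284 mA.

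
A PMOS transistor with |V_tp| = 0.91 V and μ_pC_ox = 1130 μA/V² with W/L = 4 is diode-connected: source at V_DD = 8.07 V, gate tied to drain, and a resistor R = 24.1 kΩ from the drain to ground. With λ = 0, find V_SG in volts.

With gate tied to drain, V_SG = V_SD ≥ V_SG − |V_tp|, so the device is in saturation.
k_p = μ_pC_ox · (W/L) = 4.52 mA/V².
KCL at the drain: ½ k_p (V_SG − |V_tp|)² = (V_DD − V_SG)/R.
Let x = V_SG − 0.91. Then 54.5 x² + x − 7.16 = 0, giving x = 0.354 V (positive root), so V_SG = 1.26 V.
I_D = (V_DD − V_SG)/R = (8.07 − 1.26) / 24.1 = 0.282 mA.

V_SG = 1.26 V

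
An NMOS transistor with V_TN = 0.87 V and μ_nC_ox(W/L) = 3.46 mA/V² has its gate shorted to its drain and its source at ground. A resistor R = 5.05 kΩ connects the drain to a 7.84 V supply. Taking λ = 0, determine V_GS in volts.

V_GS = 1.71 V

With gate tied to drain, V_GS = V_DS ≥ V_GS − V_TN, so the device is in saturation.
KCL at the drain: ½ k_n (V_GS − V_TN)² = (V_DD − V_GS)/R.
Let x = V_GS − 0.87. Then 8.74 x² + x − 6.97 = 0, giving x = 0.838 V (positive root), so V_GS = 1.71 V.
I_D = (V_DD − V_GS)/R = (7.84 − 1.71) / 5.05 = 1.21 mA.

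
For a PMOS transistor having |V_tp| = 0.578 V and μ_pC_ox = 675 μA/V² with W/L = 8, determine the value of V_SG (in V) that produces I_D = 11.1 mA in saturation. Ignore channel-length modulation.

V_SG = 2.61 V

k_p = μ_pC_ox · (W/L) = 5.4 mA/V².
In saturation I_D = ½ k_p (V_SG − |V_tp|)², so V_SG − |V_tp| = √(2 I_D / k_p) = √(2 × 11.1 / 5.4) = 2.03 V.
V_SG = 0.578 + 2.03 = 2.61 V.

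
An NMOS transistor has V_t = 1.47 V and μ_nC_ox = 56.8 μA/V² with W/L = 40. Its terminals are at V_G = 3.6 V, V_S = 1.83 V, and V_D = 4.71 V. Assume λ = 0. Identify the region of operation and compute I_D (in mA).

V_GS = V_G − V_S = 3.6 − 1.83 = 1.77 V; V_DS = V_D − V_S = 4.71 − 1.83 = 2.88 V.
k_n = μ_nC_ox · (W/L) = 2.272 mA/V².
V_ov = V_GS − V_t = 1.77 − 1.47 = 0.3 V.
Since V_DS = 2.88 V ≥ V_ov = 0.3 V, the device is in saturation.
I_D = ½ k_n V_ov² = 0.5 × 2.272 × 0.3² = 0.102 mA.

Saturation; I_D = 0.102 mA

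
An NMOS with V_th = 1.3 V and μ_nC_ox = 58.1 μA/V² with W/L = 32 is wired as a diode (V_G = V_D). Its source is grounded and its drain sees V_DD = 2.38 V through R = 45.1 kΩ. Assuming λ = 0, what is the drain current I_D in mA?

With gate tied to drain, V_GS = V_DS ≥ V_GS − V_th, so the device is in saturation.
k_n = μ_nC_ox · (W/L) = 1.859 mA/V².
KCL at the drain: ½ k_n (V_GS − V_th)² = (V_DD − V_GS)/R.
Let x = V_GS − 1.3. Then 41.9 x² + x − 1.08 = 0, giving x = 0.149 V (positive root), so V_GS = 1.45 V.
I_D = (V_DD − V_GS)/R = (2.38 − 1.45) / 45.1 = 0.0206 mA.

I_D = 0.0206 mA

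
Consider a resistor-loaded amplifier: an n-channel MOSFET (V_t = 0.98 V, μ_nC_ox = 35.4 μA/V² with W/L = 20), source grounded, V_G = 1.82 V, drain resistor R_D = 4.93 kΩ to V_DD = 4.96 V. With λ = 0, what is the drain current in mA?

I_D = 0.250 mA

V_GS = V_G = 1.82 V, so V_ov = 1.82 − 0.98 = 0.84 V.
k_n = μ_nC_ox · (W/L) = 0.708 mA/V².
Assume saturation: I_D = ½ k_n V_ov² = 0.5 × 0.708 × 0.84² = 0.25 mA, giving V_DS = V_DD − I_D R_D = 4.96 − 0.25 × 4.93 = 3.73 V.
V_DS = 3.73 V ≥ V_ov = 0.84 V, confirming saturation.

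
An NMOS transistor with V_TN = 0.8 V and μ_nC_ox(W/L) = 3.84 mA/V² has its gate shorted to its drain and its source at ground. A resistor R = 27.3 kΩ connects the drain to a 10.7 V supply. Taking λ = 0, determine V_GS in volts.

V_GS = 1.23 V

With gate tied to drain, V_GS = V_DS ≥ V_GS − V_TN, so the device is in saturation.
KCL at the drain: ½ k_n (V_GS − V_TN)² = (V_DD − V_GS)/R.
Let x = V_GS − 0.8. Then 52.4 x² + x − 9.9 = 0, giving x = 0.425 V (positive root), so V_GS = 1.23 V.
I_D = (V_DD − V_GS)/R = (10.7 − 1.23) / 27.3 = 0.347 mA.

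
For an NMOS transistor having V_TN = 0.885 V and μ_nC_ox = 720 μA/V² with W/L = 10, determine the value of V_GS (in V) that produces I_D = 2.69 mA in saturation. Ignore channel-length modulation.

k_n = μ_nC_ox · (W/L) = 7.2 mA/V².
In saturation I_D = ½ k_n (V_GS − V_TN)², so V_GS − V_TN = √(2 I_D / k_n) = √(2 × 2.69 / 7.2) = 0.864 V.
V_GS = 0.885 + 0.864 = 1.75 V.

V_GS = 1.75 V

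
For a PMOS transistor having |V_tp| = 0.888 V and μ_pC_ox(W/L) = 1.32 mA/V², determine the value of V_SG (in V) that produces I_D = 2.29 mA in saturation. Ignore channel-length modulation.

V_SG = 2.75 V

In saturation I_D = ½ k_p (V_SG − |V_tp|)², so V_SG − |V_tp| = √(2 I_D / k_p) = √(2 × 2.29 / 1.32) = 1.86 V.
V_SG = 0.888 + 1.86 = 2.75 V.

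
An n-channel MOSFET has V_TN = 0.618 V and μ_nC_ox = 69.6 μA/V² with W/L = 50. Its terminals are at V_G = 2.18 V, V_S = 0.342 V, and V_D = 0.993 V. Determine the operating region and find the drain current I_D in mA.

V_GS = V_G − V_S = 2.18 − 0.342 = 1.84 V; V_DS = V_D − V_S = 0.993 − 0.342 = 0.651 V.
k_n = μ_nC_ox · (W/L) = 3.48 mA/V².
V_ov = V_GS − V_TN = 1.84 − 0.618 = 1.22 V.
Since V_DS = 0.651 V < V_ov = 1.22 V, the device is in the triode region.
I_D = k_n [V_ov · V_DS − ½ V_DS²] = 3.48 × [1.22 × 0.651 − 0.5 × 0.651²] = 2.03 mA.

Triode; I_D = 2.03 mA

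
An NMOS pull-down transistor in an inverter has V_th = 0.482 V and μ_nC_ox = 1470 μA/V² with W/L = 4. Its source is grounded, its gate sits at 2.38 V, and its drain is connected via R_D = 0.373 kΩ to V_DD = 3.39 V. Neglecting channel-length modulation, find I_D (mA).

I_D = 6.97 mA

V_GS = V_G = 2.38 V, so V_ov = 2.38 − 0.482 = 1.9 V.
k_n = μ_nC_ox · (W/L) = 5.88 mA/V².
Assume saturation: I_D = ½ k_n V_ov² = 0.5 × 5.88 × 1.9² = 10.6 mA, giving V_DS = V_DD − I_D R_D = 3.39 − 10.6 × 0.373 = -0.56 V.
But -0.56 V < V_ov = 1.9 V, so the device is actually in triode.
In triode I_D = k_n[V_ov V_DS − ½ V_DS²] and I_D = (V_DD − V_DS)/R_D. Equating: 1.1 V_DS² − 5.163 V_DS + 3.39 = 0, giving V_DS = 0.789 V (the root below V_ov).
I_D = (3.39 − 0.789) / 0.373 = 6.97 mA.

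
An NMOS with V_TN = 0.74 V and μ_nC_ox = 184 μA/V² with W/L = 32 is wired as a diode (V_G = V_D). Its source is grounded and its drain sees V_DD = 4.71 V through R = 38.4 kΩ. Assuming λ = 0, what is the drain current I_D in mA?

I_D = 0.0986 mA

With gate tied to drain, V_GS = V_DS ≥ V_GS − V_TN, so the device is in saturation.
k_n = μ_nC_ox · (W/L) = 5.888 mA/V².
KCL at the drain: ½ k_n (V_GS − V_TN)² = (V_DD − V_GS)/R.
Let x = V_GS − 0.74. Then 113 x² + x − 3.97 = 0, giving x = 0.183 V (positive root), so V_GS = 0.923 V.
I_D = (V_DD − V_GS)/R = (4.71 − 0.923) / 38.4 = 0.0986 mA.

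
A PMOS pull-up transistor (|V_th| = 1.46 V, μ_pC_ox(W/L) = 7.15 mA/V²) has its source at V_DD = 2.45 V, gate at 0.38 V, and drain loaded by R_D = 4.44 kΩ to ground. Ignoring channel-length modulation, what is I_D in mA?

I_D = 0.522 mA

V_SG = V_DD − V_G = 2.45 − 0.38 = 2.07 V, so V_ov = 2.07 − 1.46 = 0.61 V.
Assume saturation: I_D = ½ k_p V_ov² = 0.5 × 7.15 × 0.61² = 1.33 mA, giving V_SD = V_DD − I_D R_D = 2.45 − 1.33 × 4.44 = -3.46 V.
But -3.46 V < V_ov = 0.61 V, so the device is actually in triode.
In triode I_D = k_p[V_ov V_SD − ½ V_SD²] and I_D = (V_DD − V_SD)/R_D. Equating: 15.9 V_SD² − 20.37 V_SD + 2.45 = 0, giving V_SD = 0.134 V (the root below V_ov).
I_D = (2.45 − 0.134) / 4.44 = 0.522 mA.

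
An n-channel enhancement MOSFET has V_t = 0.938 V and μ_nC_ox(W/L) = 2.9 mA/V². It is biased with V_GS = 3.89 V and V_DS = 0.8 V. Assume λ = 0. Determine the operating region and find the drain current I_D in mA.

V_ov = V_GS − V_t = 3.89 − 0.938 = 2.95 V.
Since V_DS = 0.8 V < V_ov = 2.95 V, the device is in the triode region.
I_D = k_n [V_ov · V_DS − ½ V_DS²] = 2.9 × [2.95 × 0.8 − 0.5 × 0.8²] = 5.92 mA.

Triode; I_D = 5.92 mA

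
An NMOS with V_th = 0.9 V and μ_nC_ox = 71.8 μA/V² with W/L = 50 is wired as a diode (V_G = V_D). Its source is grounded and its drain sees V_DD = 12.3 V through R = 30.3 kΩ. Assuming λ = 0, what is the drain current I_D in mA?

With gate tied to drain, V_GS = V_DS ≥ V_GS − V_th, so the device is in saturation.
k_n = μ_nC_ox · (W/L) = 3.59 mA/V².
KCL at the drain: ½ k_n (V_GS − V_th)² = (V_DD − V_GS)/R.
Let x = V_GS − 0.9. Then 54.4 x² + x − 11.4 = 0, giving x = 0.449 V (positive root), so V_GS = 1.35 V.
I_D = (V_DD − V_GS)/R = (12.3 − 1.35) / 30.3 = 0.361 mA.

I_D = 0.361 mA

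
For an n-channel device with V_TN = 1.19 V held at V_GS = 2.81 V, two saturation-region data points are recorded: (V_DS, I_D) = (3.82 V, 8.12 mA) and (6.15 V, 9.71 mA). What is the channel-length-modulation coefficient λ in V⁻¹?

λ = 0.124 V⁻¹

With V_GS fixed, I_D ∝ (1 + λ V_DS) in saturation, so I_D2/I_D1 = (1 + λ V_DS2)/(1 + λ V_DS1).
9.71/8.12 = 1.196 = (1 + 6.15 λ)/(1 + 3.82 λ).
Solving: λ (I_D1 V_DS2 − I_D2 V_DS1) = I_D2 − I_D1, so λ = (9.71 − 8.12) / (8.12 × 6.15 − 9.71 × 3.82) = 1.59 / 12.8 = 0.124 V⁻¹.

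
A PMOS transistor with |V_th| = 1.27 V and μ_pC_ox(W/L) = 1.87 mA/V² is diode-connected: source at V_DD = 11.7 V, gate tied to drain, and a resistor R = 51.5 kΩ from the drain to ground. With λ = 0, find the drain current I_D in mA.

With gate tied to drain, V_SG = V_SD ≥ V_SG − |V_th|, so the device is in saturation.
KCL at the drain: ½ k_p (V_SG − |V_th|)² = (V_DD − V_SG)/R.
Let x = V_SG − 1.27. Then 48.2 x² + x − 10.43 = 0, giving x = 0.455 V (positive root), so V_SG = 1.73 V.
I_D = (V_DD − V_SG)/R = (11.7 − 1.73) / 51.5 = 0.194 mA.

I_D = 0.194 mA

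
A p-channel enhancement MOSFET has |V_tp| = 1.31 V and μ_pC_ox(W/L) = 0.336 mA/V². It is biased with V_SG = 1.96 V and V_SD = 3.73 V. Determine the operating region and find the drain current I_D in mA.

V_ov = V_SG − |V_tp| = 1.96 − 1.31 = 0.65 V.
Since V_SD = 3.73 V ≥ V_ov = 0.65 V, the device is in saturation.
I_D = ½ k_p V_ov² = 0.5 × 0.336 × 0.65² = 0.071 mA.

Saturation; I_D = 0.0710 mA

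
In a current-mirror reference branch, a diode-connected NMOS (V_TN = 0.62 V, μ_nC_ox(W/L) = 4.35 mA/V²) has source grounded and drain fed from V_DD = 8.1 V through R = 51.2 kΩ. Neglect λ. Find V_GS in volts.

With gate tied to drain, V_GS = V_DS ≥ V_GS − V_TN, so the device is in saturation.
KCL at the drain: ½ k_n (V_GS − V_TN)² = (V_DD − V_GS)/R.
Let x = V_GS − 0.62. Then 111 x² + x − 7.48 = 0, giving x = 0.255 V (positive root), so V_GS = 0.875 V.
I_D = (V_DD − V_GS)/R = (8.1 − 0.875) / 51.2 = 0.141 mA.

V_GS = 0.875 V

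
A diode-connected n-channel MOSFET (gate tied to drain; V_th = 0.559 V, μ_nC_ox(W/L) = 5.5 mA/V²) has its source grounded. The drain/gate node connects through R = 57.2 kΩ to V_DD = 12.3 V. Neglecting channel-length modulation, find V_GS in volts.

V_GS = 0.829 V

With gate tied to drain, V_GS = V_DS ≥ V_GS − V_th, so the device is in saturation.
KCL at the drain: ½ k_n (V_GS − V_th)² = (V_DD − V_GS)/R.
Let x = V_GS − 0.559. Then 157 x² + x − 11.74 = 0, giving x = 0.27 V (positive root), so V_GS = 0.829 V.
I_D = (V_DD − V_GS)/R = (12.3 − 0.829) / 57.2 = 0.201 mA.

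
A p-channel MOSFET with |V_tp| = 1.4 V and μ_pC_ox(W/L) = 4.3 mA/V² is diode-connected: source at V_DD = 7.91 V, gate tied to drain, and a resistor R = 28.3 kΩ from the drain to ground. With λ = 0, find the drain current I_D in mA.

With gate tied to drain, V_SG = V_SD ≥ V_SG − |V_tp|, so the device is in saturation.
KCL at the drain: ½ k_p (V_SG − |V_tp|)² = (V_DD − V_SG)/R.
Let x = V_SG − 1.4. Then 60.8 x² + x − 6.51 = 0, giving x = 0.319 V (positive root), so V_SG = 1.72 V.
I_D = (V_DD − V_SG)/R = (7.91 − 1.72) / 28.3 = 0.219 mA.

I_D = 0.219 mA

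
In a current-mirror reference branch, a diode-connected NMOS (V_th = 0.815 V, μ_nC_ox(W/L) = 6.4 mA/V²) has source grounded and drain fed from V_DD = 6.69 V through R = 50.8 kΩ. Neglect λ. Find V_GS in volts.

V_GS = 1.00 V

With gate tied to drain, V_GS = V_DS ≥ V_GS − V_th, so the device is in saturation.
KCL at the drain: ½ k_n (V_GS − V_th)² = (V_DD − V_GS)/R.
Let x = V_GS − 0.815. Then 163 x² + x − 5.875 = 0, giving x = 0.187 V (positive root), so V_GS = 1 V.
I_D = (V_DD − V_GS)/R = (6.69 − 1) / 50.8 = 0.112 mA.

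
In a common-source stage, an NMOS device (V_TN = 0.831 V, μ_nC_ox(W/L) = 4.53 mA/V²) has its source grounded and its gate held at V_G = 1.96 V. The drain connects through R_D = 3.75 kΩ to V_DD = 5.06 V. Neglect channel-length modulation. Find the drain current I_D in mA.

I_D = 1.27 mA

V_GS = V_G = 1.96 V, so V_ov = 1.96 − 0.831 = 1.13 V.
Assume saturation: I_D = ½ k_n V_ov² = 0.5 × 4.53 × 1.13² = 2.89 mA, giving V_DS = V_DD − I_D R_D = 5.06 − 2.89 × 3.75 = -5.77 V.
But -5.77 V < V_ov = 1.13 V, so the device is actually in triode.
In triode I_D = k_n[V_ov V_DS − ½ V_DS²] and I_D = (V_DD − V_DS)/R_D. Equating: 8.49 V_DS² − 20.18 V_DS + 5.06 = 0, giving V_DS = 0.285 V (the root below V_ov).
I_D = (5.06 − 0.285) / 3.75 = 1.27 mA.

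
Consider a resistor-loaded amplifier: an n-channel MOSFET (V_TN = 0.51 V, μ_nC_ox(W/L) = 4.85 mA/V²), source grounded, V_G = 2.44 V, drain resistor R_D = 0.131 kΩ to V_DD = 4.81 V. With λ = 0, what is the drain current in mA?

V_GS = V_G = 2.44 V, so V_ov = 2.44 − 0.51 = 1.93 V.
Assume saturation: I_D = ½ k_n V_ov² = 0.5 × 4.85 × 1.93² = 9.03 mA, giving V_DS = V_DD − I_D R_D = 4.81 − 9.03 × 0.131 = 3.63 V.
V_DS = 3.63 V ≥ V_ov = 1.93 V, confirming saturation.

I_D = 9.03 mA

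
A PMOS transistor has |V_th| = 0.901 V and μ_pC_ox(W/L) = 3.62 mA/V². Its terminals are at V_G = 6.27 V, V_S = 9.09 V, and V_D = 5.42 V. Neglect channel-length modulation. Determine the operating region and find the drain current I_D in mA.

Saturation; I_D = 6.67 mA

V_SG = V_S − V_G = 9.09 − 6.27 = 2.82 V; V_SD = V_S − V_D = 9.09 − 5.42 = 3.67 V.
V_ov = V_SG − |V_th| = 2.82 − 0.901 = 1.92 V.
Since V_SD = 3.67 V ≥ V_ov = 1.92 V, the device is in saturation.
I_D = ½ k_p V_ov² = 0.5 × 3.62 × 1.92² = 6.67 mA.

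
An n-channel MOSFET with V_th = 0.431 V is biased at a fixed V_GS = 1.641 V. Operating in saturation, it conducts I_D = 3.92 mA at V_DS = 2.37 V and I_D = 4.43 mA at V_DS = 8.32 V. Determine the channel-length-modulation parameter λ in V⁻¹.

With V_GS fixed, I_D ∝ (1 + λ V_DS) in saturation, so I_D2/I_D1 = (1 + λ V_DS2)/(1 + λ V_DS1).
4.43/3.92 = 1.13 = (1 + 8.32 λ)/(1 + 2.37 λ).
Solving: λ (I_D1 V_DS2 − I_D2 V_DS1) = I_D2 − I_D1, so λ = (4.43 − 3.92) / (3.92 × 8.32 − 4.43 × 2.37) = 0.51 / 22.1 = 0.0231 V⁻¹.

λ = 0.0231 V⁻¹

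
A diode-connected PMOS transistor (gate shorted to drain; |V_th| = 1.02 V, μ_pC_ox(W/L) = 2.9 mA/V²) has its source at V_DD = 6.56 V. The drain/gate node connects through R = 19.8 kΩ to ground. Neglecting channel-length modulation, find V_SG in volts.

With gate tied to drain, V_SG = V_SD ≥ V_SG − |V_th|, so the device is in saturation.
KCL at the drain: ½ k_p (V_SG − |V_th|)² = (V_DD − V_SG)/R.
Let x = V_SG − 1.02. Then 28.7 x² + x − 5.54 = 0, giving x = 0.422 V (positive root), so V_SG = 1.44 V.
I_D = (V_DD − V_SG)/R = (6.56 − 1.44) / 19.8 = 0.258 mA.

V_SG = 1.44 V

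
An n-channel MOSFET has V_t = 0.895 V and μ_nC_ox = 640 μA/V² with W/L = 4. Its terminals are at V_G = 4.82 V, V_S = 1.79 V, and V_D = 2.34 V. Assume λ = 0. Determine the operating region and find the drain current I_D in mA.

Triode; I_D = 2.62 mA

V_GS = V_G − V_S = 4.82 − 1.79 = 3.03 V; V_DS = V_D − V_S = 2.34 − 1.79 = 0.55 V.
k_n = μ_nC_ox · (W/L) = 2.56 mA/V².
V_ov = V_GS − V_t = 3.03 − 0.895 = 2.14 V.
Since V_DS = 0.55 V < V_ov = 2.14 V, the device is in the triode region.
I_D = k_n [V_ov · V_DS − ½ V_DS²] = 2.56 × [2.14 × 0.55 − 0.5 × 0.55²] = 2.62 mA.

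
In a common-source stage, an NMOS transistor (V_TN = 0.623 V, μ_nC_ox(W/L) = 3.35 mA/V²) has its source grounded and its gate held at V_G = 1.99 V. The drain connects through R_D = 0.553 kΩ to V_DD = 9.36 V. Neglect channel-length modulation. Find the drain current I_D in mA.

V_GS = V_G = 1.99 V, so V_ov = 1.99 − 0.623 = 1.37 V.
Assume saturation: I_D = ½ k_n V_ov² = 0.5 × 3.35 × 1.37² = 3.13 mA, giving V_DS = V_DD − I_D R_D = 9.36 − 3.13 × 0.553 = 7.63 V.
V_DS = 7.63 V ≥ V_ov = 1.37 V, confirming saturation.

I_D = 3.13 mA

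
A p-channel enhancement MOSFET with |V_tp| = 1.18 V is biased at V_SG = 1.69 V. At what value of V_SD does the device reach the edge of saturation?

The boundary between triode and saturation is V_SD = V_SG − |V_tp| = V_ov.
V_ov = 1.69 − 1.18 = 0.51 V.

V_SD,sat = 0.510 V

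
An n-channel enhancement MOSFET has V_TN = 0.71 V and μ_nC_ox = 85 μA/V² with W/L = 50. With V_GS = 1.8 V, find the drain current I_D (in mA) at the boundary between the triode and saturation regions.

At the boundary V_DS = V_ov = V_GS − V_TN = 1.8 − 0.71 = 1.09 V.
k_n = μ_nC_ox · (W/L) = 4.25 mA/V².
I_D = ½ k_n V_ov² = 0.5 × 4.25 × 1.09² = 2.52 mA.

I_D = 2.52 mA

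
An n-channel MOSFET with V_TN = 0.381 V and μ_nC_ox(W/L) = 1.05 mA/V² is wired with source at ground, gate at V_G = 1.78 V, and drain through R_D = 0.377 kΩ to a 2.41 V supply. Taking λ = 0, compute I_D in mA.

I_D = 1.03 mA

V_GS = V_G = 1.78 V, so V_ov = 1.78 − 0.381 = 1.4 V.
Assume saturation: I_D = ½ k_n V_ov² = 0.5 × 1.05 × 1.4² = 1.03 mA, giving V_DS = V_DD − I_D R_D = 2.41 − 1.03 × 0.377 = 2.02 V.
V_DS = 2.02 V ≥ V_ov = 1.4 V, confirming saturation.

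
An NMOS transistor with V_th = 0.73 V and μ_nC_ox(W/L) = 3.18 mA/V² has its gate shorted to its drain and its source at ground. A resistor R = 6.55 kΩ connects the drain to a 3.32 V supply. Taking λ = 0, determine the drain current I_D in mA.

I_D = 0.326 mA

With gate tied to drain, V_GS = V_DS ≥ V_GS − V_th, so the device is in saturation.
KCL at the drain: ½ k_n (V_GS − V_th)² = (V_DD − V_GS)/R.
Let x = V_GS − 0.73. Then 10.4 x² + x − 2.59 = 0, giving x = 0.453 V (positive root), so V_GS = 1.18 V.
I_D = (V_DD − V_GS)/R = (3.32 − 1.18) / 6.55 = 0.326 mA.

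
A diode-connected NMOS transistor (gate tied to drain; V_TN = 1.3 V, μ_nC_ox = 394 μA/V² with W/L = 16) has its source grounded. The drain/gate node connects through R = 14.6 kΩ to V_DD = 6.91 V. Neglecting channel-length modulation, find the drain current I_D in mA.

With gate tied to drain, V_GS = V_DS ≥ V_GS − V_TN, so the device is in saturation.
k_n = μ_nC_ox · (W/L) = 6.304 mA/V².
KCL at the drain: ½ k_n (V_GS − V_TN)² = (V_DD − V_GS)/R.
Let x = V_GS − 1.3. Then 46 x² + x − 5.61 = 0, giving x = 0.338 V (positive root), so V_GS = 1.64 V.
I_D = (V_DD − V_GS)/R = (6.91 − 1.64) / 14.6 = 0.361 mA.

I_D = 0.361 mA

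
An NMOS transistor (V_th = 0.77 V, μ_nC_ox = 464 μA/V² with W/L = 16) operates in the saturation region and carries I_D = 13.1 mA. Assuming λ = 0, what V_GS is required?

V_GS = 2.65 V

k_n = μ_nC_ox · (W/L) = 7.424 mA/V².
In saturation I_D = ½ k_n (V_GS − V_th)², so V_GS − V_th = √(2 I_D / k_n) = √(2 × 13.1 / 7.424) = 1.88 V.
V_GS = 0.77 + 1.88 = 2.65 V.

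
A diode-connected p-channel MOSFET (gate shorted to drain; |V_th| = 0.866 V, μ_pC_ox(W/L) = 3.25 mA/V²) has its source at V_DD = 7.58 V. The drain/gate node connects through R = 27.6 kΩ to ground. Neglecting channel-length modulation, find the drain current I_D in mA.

With gate tied to drain, V_SG = V_SD ≥ V_SG − |V_th|, so the device is in saturation.
KCL at the drain: ½ k_p (V_SG − |V_th|)² = (V_DD − V_SG)/R.
Let x = V_SG − 0.866. Then 44.9 x² + x − 6.714 = 0, giving x = 0.376 V (positive root), so V_SG = 1.24 V.
I_D = (V_DD − V_SG)/R = (7.58 − 1.24) / 27.6 = 0.23 mA.

I_D = 0.230 mA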